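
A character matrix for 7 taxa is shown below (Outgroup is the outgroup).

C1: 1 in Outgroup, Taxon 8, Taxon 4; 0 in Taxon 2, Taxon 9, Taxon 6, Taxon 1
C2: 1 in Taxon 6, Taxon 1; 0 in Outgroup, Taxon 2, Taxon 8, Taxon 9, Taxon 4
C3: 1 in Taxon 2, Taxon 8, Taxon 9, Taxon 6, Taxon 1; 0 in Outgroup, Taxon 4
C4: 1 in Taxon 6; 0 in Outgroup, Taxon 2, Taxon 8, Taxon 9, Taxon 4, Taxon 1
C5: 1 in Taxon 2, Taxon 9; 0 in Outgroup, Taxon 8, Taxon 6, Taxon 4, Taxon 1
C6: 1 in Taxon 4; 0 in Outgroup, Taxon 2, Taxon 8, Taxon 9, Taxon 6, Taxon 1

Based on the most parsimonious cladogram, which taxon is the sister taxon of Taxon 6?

Taxon 1

Character polarity is set by the outgroup: the derived state is whichever differs from the outgroup's state, so for C1 the derived state is '0', and for the remaining characters it is '1'.
C1: derived state '0' in Taxon 1, Taxon 2, Taxon 6, and Taxon 9 only — synapomorphy for {Taxon 1, Taxon 2, Taxon 6, Taxon 9}.
C2 (derived state '1') is shared by Taxon 1 and Taxon 6 — a synapomorphy uniting that clade.
C3: derived state '1' in Taxon 1, Taxon 2, Taxon 6, Taxon 8, and Taxon 9 only — synapomorphy for {Taxon 1, Taxon 2, Taxon 6, Taxon 8, Taxon 9}.
C4: derived state '1' in Taxon 6 only — an autapomorphy, so it tells us nothing about relationships among taxa.
C5 (derived state '1') is shared by Taxon 2 and Taxon 9 — a synapomorphy uniting that clade.
C6: derived state '1' in Taxon 4 only — an autapomorphy, so it tells us nothing about relationships among taxa.
Most parsimonious ingroup topology: ((((Taxon 2,Taxon 9),(Taxon 6,Taxon 1)),Taxon 8),Taxon 4).
Taxon 6 and Taxon 1 form a cherry on this tree, so they are sister taxa.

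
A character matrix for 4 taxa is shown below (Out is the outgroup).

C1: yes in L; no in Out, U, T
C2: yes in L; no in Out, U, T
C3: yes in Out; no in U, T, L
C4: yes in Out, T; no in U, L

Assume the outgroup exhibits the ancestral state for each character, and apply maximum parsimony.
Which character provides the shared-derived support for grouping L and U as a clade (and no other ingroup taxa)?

C4

Character polarity is set by the outgroup: the derived state is whichever differs from the outgroup's state, so for C3, C4 the derived state is 'no', and for the remaining characters it is 'yes'.
C1 (derived state 'yes') is unique to L (autapomorphy; uninformative for grouping).
C2 (derived state 'yes') is unique to L (autapomorphy; uninformative for grouping).
All ingroup taxa share the derived state 'no' for C3; it defines the ingroup but does not resolve relationships within it.
C4: derived state 'no' in L and U only — synapomorphy for {L, U}.
Most parsimonious ingroup topology: ((U,L),T).
The clade {L, U} is supported by C4: its derived state 'no' occurs in exactly those taxa and in no other taxon (including the outgroup).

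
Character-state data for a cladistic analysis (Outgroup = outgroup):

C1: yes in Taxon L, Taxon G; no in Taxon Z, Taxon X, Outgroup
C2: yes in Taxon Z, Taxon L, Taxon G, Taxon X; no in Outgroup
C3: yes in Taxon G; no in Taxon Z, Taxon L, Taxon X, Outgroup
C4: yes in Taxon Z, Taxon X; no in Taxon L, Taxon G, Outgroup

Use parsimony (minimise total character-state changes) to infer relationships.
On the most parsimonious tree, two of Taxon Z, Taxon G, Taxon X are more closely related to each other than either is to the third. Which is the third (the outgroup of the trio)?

Taxon G

The outgroup has state 'no' for every character, so 'yes' is the derived state throughout.
C1 (derived state 'yes') is shared by Taxon G and Taxon L — a synapomorphy uniting that clade.
C2 (derived state 'yes') is shared by all ingroup taxa — unites the whole ingroup.
C3: derived state 'yes' in Taxon G only — an autapomorphy, so it tells us nothing about relationships among taxa.
C4: derived state 'yes' in Taxon X and Taxon Z only — synapomorphy for {Taxon X, Taxon Z}.
Most parsimonious ingroup topology: ((Taxon Z,Taxon X),(Taxon L,Taxon G)).
Taxon X and Taxon Z share a more recent common ancestor with each other than either does with Taxon G, so Taxon G is the least closely related of the three.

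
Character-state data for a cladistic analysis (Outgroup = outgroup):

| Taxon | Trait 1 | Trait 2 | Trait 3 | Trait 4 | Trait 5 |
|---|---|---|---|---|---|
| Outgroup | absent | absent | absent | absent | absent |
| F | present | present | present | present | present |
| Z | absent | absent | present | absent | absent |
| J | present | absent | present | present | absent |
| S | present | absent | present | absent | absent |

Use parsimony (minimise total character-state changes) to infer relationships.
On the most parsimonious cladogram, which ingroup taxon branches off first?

The outgroup has state 'absent' for every character, so 'present' is the derived state throughout.
Trait 1 (derived state 'present') is shared by F, J, and S — a synapomorphy uniting that clade.
Trait 2: derived state 'present' in F only — an autapomorphy, so it tells us nothing about relationships among taxa.
All ingroup taxa share the derived state 'present' for Trait 3; it defines the ingroup but does not resolve relationships within it.
Only F and J show the derived state 'present' for Trait 4, supporting them as a clade.
Trait 5 (derived state 'present') is unique to F (autapomorphy; uninformative for grouping).
Most parsimonious ingroup topology: (((F,J),S),Z).
Z is sister to the clade containing all other ingroup taxa, so it is the earliest-diverging (most basal) ingroup lineage.

Z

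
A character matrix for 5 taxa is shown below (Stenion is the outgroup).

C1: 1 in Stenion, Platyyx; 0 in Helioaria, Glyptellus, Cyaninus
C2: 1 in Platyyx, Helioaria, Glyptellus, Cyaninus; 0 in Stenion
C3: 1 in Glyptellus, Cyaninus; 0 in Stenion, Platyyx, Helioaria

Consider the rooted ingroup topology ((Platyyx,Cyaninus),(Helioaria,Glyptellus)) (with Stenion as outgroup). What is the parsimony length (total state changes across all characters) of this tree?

Map each character onto ((Platyyx,Cyaninus),(Helioaria,Glyptellus)) (rooted by Stenion) and count the minimum state changes it requires (Fitch parsimony):
C1: 2; C2: 1; C3: 2.
Total tree length = 5.

5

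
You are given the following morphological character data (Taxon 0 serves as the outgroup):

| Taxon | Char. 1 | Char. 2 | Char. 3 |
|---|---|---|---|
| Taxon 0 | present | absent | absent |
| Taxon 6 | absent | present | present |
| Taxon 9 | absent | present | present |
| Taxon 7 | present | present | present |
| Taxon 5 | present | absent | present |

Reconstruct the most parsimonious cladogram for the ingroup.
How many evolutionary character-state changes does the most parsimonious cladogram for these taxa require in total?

3

Character polarity is set by the outgroup: the derived state is whichever differs from the outgroup's state, so for Char. 1 the derived state is 'absent', and for the remaining characters it is 'present'.
Only Taxon 6 and Taxon 9 show the derived state 'absent' for Char. 1, supporting them as a clade.
Char. 2: derived state 'present' in Taxon 6, Taxon 7, and Taxon 9 only — synapomorphy for {Taxon 6, Taxon 7, Taxon 9}.
Char. 3 (derived state 'present') is shared by all ingroup taxa — unites the whole ingroup.
Most parsimonious ingroup topology: (((Taxon 6,Taxon 9),Taxon 7),Taxon 5).
Changes per character on this tree: Char. 1: 1; Char. 2: 1; Char. 3: 1.
Total = 3.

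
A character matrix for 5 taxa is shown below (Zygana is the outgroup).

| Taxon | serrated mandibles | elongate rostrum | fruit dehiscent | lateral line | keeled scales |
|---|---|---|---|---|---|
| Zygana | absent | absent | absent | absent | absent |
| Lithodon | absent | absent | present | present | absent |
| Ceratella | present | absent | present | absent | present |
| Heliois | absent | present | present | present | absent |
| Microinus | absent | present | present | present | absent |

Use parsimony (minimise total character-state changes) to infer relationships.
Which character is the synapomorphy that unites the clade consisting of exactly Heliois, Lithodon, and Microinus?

The outgroup has state 'absent' for every character, so 'present' is the derived state throughout.
serrated mandibles: derived state 'present' in Ceratella only — an autapomorphy, so it tells us nothing about relationships among taxa.
elongate rostrum: derived state 'present' in Heliois and Microinus only — synapomorphy for {Heliois, Microinus}.
fruit dehiscent (derived state 'present') is shared by all ingroup taxa — unites the whole ingroup.
Only Heliois, Lithodon, and Microinus show the derived state 'present' for lateral line, supporting them as a clade.
keeled scales (derived state 'present') is unique to Ceratella (autapomorphy; uninformative for grouping).
Most parsimonious ingroup topology: ((Lithodon,(Heliois,Microinus)),Ceratella).
The clade {Heliois, Lithodon, Microinus} is supported by lateral line: its derived state 'present' occurs in exactly those taxa and in no other taxon (including the outgroup).

lateral line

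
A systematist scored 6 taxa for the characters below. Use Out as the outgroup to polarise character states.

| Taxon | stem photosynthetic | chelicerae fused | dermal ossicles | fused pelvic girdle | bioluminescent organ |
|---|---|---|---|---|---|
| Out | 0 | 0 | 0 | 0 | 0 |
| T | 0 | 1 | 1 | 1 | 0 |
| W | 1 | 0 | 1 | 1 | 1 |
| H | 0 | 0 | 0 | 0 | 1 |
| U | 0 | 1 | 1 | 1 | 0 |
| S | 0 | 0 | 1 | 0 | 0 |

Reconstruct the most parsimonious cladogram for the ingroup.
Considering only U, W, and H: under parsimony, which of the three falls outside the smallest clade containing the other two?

The outgroup has state '0' for every character, so '1' is the derived state throughout.
stem photosynthetic (derived state '1') is unique to W (autapomorphy; uninformative for grouping).
chelicerae fused: derived state '1' in T and U only — synapomorphy for {T, U}.
Only S, T, U, and W show the derived state '1' for dermal ossicles, supporting them as a clade.
Only T, U, and W show the derived state '1' for fused pelvic girdle, supporting them as a clade.
bioluminescent organ groups H and W, which is incompatible with the clades supported by the remaining characters; treating it as convergent (homoplasy) costs fewer steps than any alternative tree.
Most parsimonious ingroup topology: ((((T,U),W),S),H).
W and U share a more recent common ancestor with each other than either does with H, so H is the least closely related of the three.

H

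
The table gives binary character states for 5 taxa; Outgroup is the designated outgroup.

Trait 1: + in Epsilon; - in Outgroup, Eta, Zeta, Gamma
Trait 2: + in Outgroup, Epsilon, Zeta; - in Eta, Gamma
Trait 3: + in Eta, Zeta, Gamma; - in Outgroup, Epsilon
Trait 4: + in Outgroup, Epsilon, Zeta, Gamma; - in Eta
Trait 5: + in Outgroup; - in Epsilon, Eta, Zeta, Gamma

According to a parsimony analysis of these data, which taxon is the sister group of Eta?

Character polarity is set by the outgroup: the derived state is whichever differs from the outgroup's state, so for Trait 2, Trait 4, Trait 5 the derived state is '-', and for the remaining characters it is '+'.
Trait 1: derived state '+' in Epsilon only — an autapomorphy, so it tells us nothing about relationships among taxa.
Trait 2: derived state '-' in Eta and Gamma only — synapomorphy for {Eta, Gamma}.
Only Eta, Gamma, and Zeta show the derived state '+' for Trait 3, supporting them as a clade.
Trait 4 (derived state '-') is unique to Eta (autapomorphy; uninformative for grouping).
Trait 5 (derived state '-') is shared by all ingroup taxa — unites the whole ingroup.
Most parsimonious ingroup topology: (Epsilon,((Eta,Gamma),Zeta)).
Eta and Gamma form a cherry on this tree, so they are sister taxa.

Gamma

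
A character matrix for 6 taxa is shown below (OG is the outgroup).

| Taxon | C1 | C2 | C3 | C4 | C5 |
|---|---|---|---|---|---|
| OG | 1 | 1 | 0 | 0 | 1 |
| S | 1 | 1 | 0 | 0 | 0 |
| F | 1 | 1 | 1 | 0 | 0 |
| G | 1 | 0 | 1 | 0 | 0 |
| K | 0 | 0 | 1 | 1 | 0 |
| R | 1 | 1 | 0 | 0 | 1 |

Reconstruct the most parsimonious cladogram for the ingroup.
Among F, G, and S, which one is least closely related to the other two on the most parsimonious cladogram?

Character polarity is set by the outgroup: the derived state is whichever differs from the outgroup's state, so for C1, C2, C5 the derived state is '0', and for the remaining characters it is '1'.
C1: derived state '0' in K only — an autapomorphy, so it tells us nothing about relationships among taxa.
Only G and K show the derived state '0' for C2, supporting them as a clade.
C3: derived state '1' in F, G, and K only — synapomorphy for {F, G, K}.
C4: derived state '1' in K only — an autapomorphy, so it tells us nothing about relationships among taxa.
Only F, G, K, and S show the derived state '0' for C5, supporting them as a clade.
Most parsimonious ingroup topology: ((S,(F,(G,K))),R).
G and F share a more recent common ancestor with each other than either does with S, so S is the least closely related of the three.

S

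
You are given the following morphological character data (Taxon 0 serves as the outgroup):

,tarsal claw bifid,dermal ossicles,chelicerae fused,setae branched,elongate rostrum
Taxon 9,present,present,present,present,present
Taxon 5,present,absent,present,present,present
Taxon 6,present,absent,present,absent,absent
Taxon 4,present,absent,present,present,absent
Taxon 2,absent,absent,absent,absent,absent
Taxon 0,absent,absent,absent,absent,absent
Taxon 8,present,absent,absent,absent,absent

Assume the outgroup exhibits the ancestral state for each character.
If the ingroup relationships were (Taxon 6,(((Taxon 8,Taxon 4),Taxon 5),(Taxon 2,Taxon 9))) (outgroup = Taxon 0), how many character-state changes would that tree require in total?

Map each character onto (Taxon 6,(((Taxon 8,Taxon 4),Taxon 5),(Taxon 2,Taxon 9))) (rooted by Taxon 0) and count the minimum state changes it requires (Fitch parsimony):
tarsal claw bifid: 2; dermal ossicles: 1; chelicerae fused: 3; setae branched: 3; elongate rostrum: 2.
Total tree length = 11.

11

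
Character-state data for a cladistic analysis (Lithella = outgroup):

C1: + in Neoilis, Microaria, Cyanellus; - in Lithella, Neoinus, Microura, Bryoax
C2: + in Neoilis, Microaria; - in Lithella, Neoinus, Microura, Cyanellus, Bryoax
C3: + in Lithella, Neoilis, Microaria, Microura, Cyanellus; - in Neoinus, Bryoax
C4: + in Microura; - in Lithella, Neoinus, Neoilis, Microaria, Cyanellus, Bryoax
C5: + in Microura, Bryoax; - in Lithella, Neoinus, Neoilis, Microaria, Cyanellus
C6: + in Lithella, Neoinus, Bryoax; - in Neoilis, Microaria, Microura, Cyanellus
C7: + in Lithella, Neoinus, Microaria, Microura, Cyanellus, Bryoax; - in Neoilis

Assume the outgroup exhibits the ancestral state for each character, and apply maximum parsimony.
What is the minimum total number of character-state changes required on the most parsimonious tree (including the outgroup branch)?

Character polarity is set by the outgroup: the derived state is whichever differs from the outgroup's state, so for C3, C6, C7 the derived state is '-', and for the remaining characters it is '+'.
C1: derived state '+' in Cyanellus, Microaria, and Neoilis only — synapomorphy for {Cyanellus, Microaria, Neoilis}.
C2: derived state '+' in Microaria and Neoilis only — synapomorphy for {Microaria, Neoilis}.
C3 (derived state '-') is shared by Bryoax and Neoinus — a synapomorphy uniting that clade.
C4 (derived state '+') is unique to Microura (autapomorphy; uninformative for grouping).
C5 (state '+') occurs in Bryoax and Microura but conflicts with the nesting implied by the other characters — most parsimoniously interpreted as homoplasy.
C6 (derived state '-') is shared by Cyanellus, Microaria, Microura, and Neoilis — a synapomorphy uniting that clade.
C7: derived state '-' in Neoilis only — an autapomorphy, so it tells us nothing about relationships among taxa.
Most parsimonious ingroup topology: ((Neoinus,Bryoax),(((Neoilis,Microaria),Cyanellus),Microura)).
Changes per character on this tree: C1: 1; C2: 1; C3: 1; C4: 1; C5: 2; C6: 1; C7: 1.
Total = 8.

8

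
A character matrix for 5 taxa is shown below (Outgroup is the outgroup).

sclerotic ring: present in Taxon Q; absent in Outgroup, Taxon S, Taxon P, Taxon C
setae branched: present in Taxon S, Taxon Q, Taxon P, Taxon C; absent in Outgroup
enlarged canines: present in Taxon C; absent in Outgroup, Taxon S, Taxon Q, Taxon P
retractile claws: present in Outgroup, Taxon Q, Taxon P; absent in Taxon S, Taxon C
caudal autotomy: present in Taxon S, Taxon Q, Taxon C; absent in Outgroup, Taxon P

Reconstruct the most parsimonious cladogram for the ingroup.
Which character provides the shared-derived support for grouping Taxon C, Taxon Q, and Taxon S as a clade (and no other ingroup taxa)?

caudal autotomy

Character polarity is set by the outgroup: the derived state is whichever differs from the outgroup's state, so for retractile claws the derived state is 'absent', and for the remaining characters it is 'present'.
sclerotic ring: derived state 'present' in Taxon Q only — an autapomorphy, so it tells us nothing about relationships among taxa.
setae branched (derived state 'present') is shared by all ingroup taxa — unites the whole ingroup.
enlarged canines: derived state 'present' in Taxon C only — an autapomorphy, so it tells us nothing about relationships among taxa.
Only Taxon C and Taxon S show the derived state 'absent' for retractile claws, supporting them as a clade.
caudal autotomy (derived state 'present') is shared by Taxon C, Taxon Q, and Taxon S — a synapomorphy uniting that clade.
Most parsimonious ingroup topology: (((Taxon S,Taxon C),Taxon Q),Taxon P).
The clade {Taxon C, Taxon Q, Taxon S} is supported by caudal autotomy: its derived state 'present' occurs in exactly those taxa and in no other taxon (including the outgroup).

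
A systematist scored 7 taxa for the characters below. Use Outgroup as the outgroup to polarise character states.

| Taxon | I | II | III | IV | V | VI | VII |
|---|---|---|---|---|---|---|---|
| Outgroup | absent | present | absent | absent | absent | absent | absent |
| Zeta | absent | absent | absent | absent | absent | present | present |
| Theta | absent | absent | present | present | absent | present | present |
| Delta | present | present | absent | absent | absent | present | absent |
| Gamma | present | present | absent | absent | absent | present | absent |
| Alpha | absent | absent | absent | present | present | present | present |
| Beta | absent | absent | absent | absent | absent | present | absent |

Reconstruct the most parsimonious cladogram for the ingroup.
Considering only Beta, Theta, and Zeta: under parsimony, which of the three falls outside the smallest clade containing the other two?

Beta

Character polarity is set by the outgroup: the derived state is whichever differs from the outgroup's state, so for II the derived state is 'absent', and for the remaining characters it is 'present'.
Only Delta and Gamma show the derived state 'present' for I, supporting them as a clade.
II: derived state 'absent' in Alpha, Beta, Theta, and Zeta only — synapomorphy for {Alpha, Beta, Theta, Zeta}.
III: derived state 'present' in Theta only — an autapomorphy, so it tells us nothing about relationships among taxa.
IV: derived state 'present' in Alpha and Theta only — synapomorphy for {Alpha, Theta}.
V (derived state 'present') is unique to Alpha (autapomorphy; uninformative for grouping).
VI (derived state 'present') is shared by all ingroup taxa — unites the whole ingroup.
Only Alpha, Theta, and Zeta show the derived state 'present' for VII, supporting them as a clade.
Most parsimonious ingroup topology: (((Zeta,(Theta,Alpha)),Beta),(Delta,Gamma)).
Zeta and Theta share a more recent common ancestor with each other than either does with Beta, so Beta is the least closely related of the three.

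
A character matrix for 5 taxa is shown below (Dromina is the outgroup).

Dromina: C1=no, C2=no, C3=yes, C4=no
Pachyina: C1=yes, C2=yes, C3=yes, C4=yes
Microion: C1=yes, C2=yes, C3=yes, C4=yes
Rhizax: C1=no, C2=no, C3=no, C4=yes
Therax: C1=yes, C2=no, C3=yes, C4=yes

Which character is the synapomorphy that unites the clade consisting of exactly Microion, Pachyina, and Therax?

C1

Character polarity is set by the outgroup: the derived state is whichever differs from the outgroup's state, so for C3 the derived state is 'no', and for the remaining characters it is 'yes'.
Only Microion, Pachyina, and Therax show the derived state 'yes' for C1, supporting them as a clade.
Only Microion and Pachyina show the derived state 'yes' for C2, supporting them as a clade.
C3: derived state 'no' in Rhizax only — an autapomorphy, so it tells us nothing about relationships among taxa.
C4 (derived state 'yes') is shared by all ingroup taxa — unites the whole ingroup.
Most parsimonious ingroup topology: (((Pachyina,Microion),Therax),Rhizax).
The clade {Microion, Pachyina, Therax} is supported by C1: its derived state 'yes' occurs in exactly those taxa and in no other taxon (including the outgroup).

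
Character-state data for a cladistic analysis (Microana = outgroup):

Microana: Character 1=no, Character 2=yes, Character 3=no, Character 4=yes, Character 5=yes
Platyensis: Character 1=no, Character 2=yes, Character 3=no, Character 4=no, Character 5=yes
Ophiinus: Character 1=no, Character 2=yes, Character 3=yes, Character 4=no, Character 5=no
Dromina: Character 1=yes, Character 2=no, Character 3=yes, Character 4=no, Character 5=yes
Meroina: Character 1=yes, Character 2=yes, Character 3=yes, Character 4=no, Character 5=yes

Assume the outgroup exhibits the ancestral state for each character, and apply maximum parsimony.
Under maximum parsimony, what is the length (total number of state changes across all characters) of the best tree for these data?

Character polarity is set by the outgroup: the derived state is whichever differs from the outgroup's state, so for Character 2, Character 4, Character 5 the derived state is 'no', and for the remaining characters it is 'yes'.
Only Dromina and Meroina show the derived state 'yes' for Character 1, supporting them as a clade.
Character 2 (derived state 'no') is unique to Dromina (autapomorphy; uninformative for grouping).
Character 3: derived state 'yes' in Dromina, Meroina, and Ophiinus only — synapomorphy for {Dromina, Meroina, Ophiinus}.
Character 4 (derived state 'no') is shared by all ingroup taxa — unites the whole ingroup.
Character 5: derived state 'no' in Ophiinus only — an autapomorphy, so it tells us nothing about relationships among taxa.
Most parsimonious ingroup topology: (Platyensis,(Ophiinus,(Dromina,Meroina))).
Changes per character on this tree: Character 1: 1; Character 2: 1; Character 3: 1; Character 4: 1; Character 5: 1.
Total = 5.

5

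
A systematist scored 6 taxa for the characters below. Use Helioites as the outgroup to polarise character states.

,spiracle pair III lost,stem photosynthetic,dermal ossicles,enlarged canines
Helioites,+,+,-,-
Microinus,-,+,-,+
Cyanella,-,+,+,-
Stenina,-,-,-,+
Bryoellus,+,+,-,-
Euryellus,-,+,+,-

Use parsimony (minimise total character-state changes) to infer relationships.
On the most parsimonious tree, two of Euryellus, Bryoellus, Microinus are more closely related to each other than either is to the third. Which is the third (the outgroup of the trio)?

Character polarity is set by the outgroup: the derived state is whichever differs from the outgroup's state, so for spiracle pair III lost, stem photosynthetic the derived state is '-', and for the remaining characters it is '+'.
spiracle pair III lost: derived state '-' in Cyanella, Euryellus, Microinus, and Stenina only — synapomorphy for {Cyanella, Euryellus, Microinus, Stenina}.
stem photosynthetic: derived state '-' in Stenina only — an autapomorphy, so it tells us nothing about relationships among taxa.
Only Cyanella and Euryellus show the derived state '+' for dermal ossicles, supporting them as a clade.
enlarged canines: derived state '+' in Microinus and Stenina only — synapomorphy for {Microinus, Stenina}.
Most parsimonious ingroup topology: (((Microinus,Stenina),(Cyanella,Euryellus)),Bryoellus).
Euryellus and Microinus share a more recent common ancestor with each other than either does with Bryoellus, so Bryoellus is the least closely related of the three.

Bryoellus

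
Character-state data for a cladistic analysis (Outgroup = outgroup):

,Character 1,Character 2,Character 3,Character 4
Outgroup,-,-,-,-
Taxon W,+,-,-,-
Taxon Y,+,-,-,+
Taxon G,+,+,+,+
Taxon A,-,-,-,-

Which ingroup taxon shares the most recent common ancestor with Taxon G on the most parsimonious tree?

The outgroup has state '-' for every character, so '+' is the derived state throughout.
Character 1: derived state '+' in Taxon G, Taxon W, and Taxon Y only — synapomorphy for {Taxon G, Taxon W, Taxon Y}.
Character 2: derived state '+' in Taxon G only — an autapomorphy, so it tells us nothing about relationships among taxa.
Character 3 (derived state '+') is unique to Taxon G (autapomorphy; uninformative for grouping).
Only Taxon G and Taxon Y show the derived state '+' for Character 4, supporting them as a clade.
Most parsimonious ingroup topology: ((Taxon W,(Taxon Y,Taxon G)),Taxon A).
Taxon G and Taxon Y form a cherry on this tree, so they are sister taxa.

Taxon Y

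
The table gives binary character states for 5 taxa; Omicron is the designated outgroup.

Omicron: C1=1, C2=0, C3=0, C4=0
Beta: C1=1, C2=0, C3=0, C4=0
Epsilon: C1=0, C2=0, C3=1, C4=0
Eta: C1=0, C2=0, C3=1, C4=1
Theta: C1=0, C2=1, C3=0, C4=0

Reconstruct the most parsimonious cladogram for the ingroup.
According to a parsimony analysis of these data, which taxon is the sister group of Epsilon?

Character polarity is set by the outgroup: the derived state is whichever differs from the outgroup's state, so for C1 the derived state is '0', and for the remaining characters it is '1'.
C1 (derived state '0') is shared by Epsilon, Eta, and Theta — a synapomorphy uniting that clade.
C2 (derived state '1') is unique to Theta (autapomorphy; uninformative for grouping).
Only Epsilon and Eta show the derived state '1' for C3, supporting them as a clade.
C4 (derived state '1') is unique to Eta (autapomorphy; uninformative for grouping).
Most parsimonious ingroup topology: (Beta,((Epsilon,Eta),Theta)).
Epsilon and Eta form a cherry on this tree, so they are sister taxa.

Eta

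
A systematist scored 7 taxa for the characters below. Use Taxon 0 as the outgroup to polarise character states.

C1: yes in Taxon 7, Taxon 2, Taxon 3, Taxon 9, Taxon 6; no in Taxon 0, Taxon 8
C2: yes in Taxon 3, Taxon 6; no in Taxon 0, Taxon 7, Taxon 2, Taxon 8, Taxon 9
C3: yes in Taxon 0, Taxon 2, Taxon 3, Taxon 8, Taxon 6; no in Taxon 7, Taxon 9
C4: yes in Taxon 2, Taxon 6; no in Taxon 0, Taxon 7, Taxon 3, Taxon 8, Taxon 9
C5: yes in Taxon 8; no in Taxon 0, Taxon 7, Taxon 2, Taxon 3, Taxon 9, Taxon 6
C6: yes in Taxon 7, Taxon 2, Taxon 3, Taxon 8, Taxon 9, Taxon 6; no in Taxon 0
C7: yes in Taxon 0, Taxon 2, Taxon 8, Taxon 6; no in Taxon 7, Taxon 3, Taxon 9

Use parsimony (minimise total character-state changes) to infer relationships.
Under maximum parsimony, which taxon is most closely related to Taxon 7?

Taxon 9

Character polarity is set by the outgroup: the derived state is whichever differs from the outgroup's state, so for C3, C7 the derived state is 'no', and for the remaining characters it is 'yes'.
Only Taxon 2, Taxon 3, Taxon 6, Taxon 7, and Taxon 9 show the derived state 'yes' for C1, supporting them as a clade.
C2 groups Taxon 3 and Taxon 6, which is incompatible with the clades supported by the remaining characters; treating it as convergent (homoplasy) costs fewer steps than any alternative tree.
Only Taxon 7 and Taxon 9 show the derived state 'no' for C3, supporting them as a clade.
C4: derived state 'yes' in Taxon 2 and Taxon 6 only — synapomorphy for {Taxon 2, Taxon 6}.
C5 (derived state 'yes') is unique to Taxon 8 (autapomorphy; uninformative for grouping).
C6 (derived state 'yes') is shared by all ingroup taxa — unites the whole ingroup.
Only Taxon 3, Taxon 7, and Taxon 9 show the derived state 'no' for C7, supporting them as a clade.
Most parsimonious ingroup topology: ((((Taxon 7,Taxon 9),Taxon 3),(Taxon 2,Taxon 6)),Taxon 8).
Taxon 7 and Taxon 9 form a cherry on this tree, so they are sister taxa.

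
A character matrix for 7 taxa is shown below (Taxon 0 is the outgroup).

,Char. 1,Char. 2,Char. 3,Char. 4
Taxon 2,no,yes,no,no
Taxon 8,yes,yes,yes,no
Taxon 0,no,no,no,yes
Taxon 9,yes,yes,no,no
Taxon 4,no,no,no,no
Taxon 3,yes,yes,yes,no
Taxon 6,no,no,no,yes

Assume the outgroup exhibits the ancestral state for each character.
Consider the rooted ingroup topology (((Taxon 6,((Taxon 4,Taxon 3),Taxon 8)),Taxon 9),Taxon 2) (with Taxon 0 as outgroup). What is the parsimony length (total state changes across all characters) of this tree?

10

Map each character onto (((Taxon 6,((Taxon 4,Taxon 3),Taxon 8)),Taxon 9),Taxon 2) (rooted by Taxon 0) and count the minimum state changes it requires (Fitch parsimony):
Char. 1: 3; Char. 2: 3; Char. 3: 2; Char. 4: 2.
Total tree length = 10.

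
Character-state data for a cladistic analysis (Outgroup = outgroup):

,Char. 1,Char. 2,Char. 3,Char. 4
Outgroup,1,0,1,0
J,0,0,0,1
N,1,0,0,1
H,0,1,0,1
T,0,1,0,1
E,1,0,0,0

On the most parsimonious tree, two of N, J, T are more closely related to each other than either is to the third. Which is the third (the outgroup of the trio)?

N

Character polarity is set by the outgroup: the derived state is whichever differs from the outgroup's state, so for Char. 1, Char. 3 the derived state is '0', and for the remaining characters it is '1'.
Char. 1 (derived state '0') is shared by H, J, and T — a synapomorphy uniting that clade.
Only H and T show the derived state '1' for Char. 2, supporting them as a clade.
All ingroup taxa share the derived state '0' for Char. 3; it defines the ingroup but does not resolve relationships within it.
Only H, J, N, and T show the derived state '1' for Char. 4, supporting them as a clade.
Most parsimonious ingroup topology: (((J,(H,T)),N),E).
J and T share a more recent common ancestor with each other than either does with N, so N is the least closely related of the three.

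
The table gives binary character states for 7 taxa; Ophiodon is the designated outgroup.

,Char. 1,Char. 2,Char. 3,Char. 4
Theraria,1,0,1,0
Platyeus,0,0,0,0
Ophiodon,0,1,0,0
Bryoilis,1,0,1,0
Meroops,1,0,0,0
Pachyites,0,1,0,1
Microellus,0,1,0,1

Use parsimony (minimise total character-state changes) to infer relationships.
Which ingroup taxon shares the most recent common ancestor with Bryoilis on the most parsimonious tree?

Theraria

Character polarity is set by the outgroup: the derived state is whichever differs from the outgroup's state, so for Char. 2 the derived state is '0', and for the remaining characters it is '1'.
Only Bryoilis, Meroops, and Theraria show the derived state '1' for Char. 1, supporting them as a clade.
Char. 2 (derived state '0') is shared by Bryoilis, Meroops, Platyeus, and Theraria — a synapomorphy uniting that clade.
Char. 3: derived state '1' in Bryoilis and Theraria only — synapomorphy for {Bryoilis, Theraria}.
Char. 4 (derived state '1') is shared by Microellus and Pachyites — a synapomorphy uniting that clade.
Most parsimonious ingroup topology: ((Platyeus,((Bryoilis,Theraria),Meroops)),(Microellus,Pachyites)).
Bryoilis and Theraria form a cherry on this tree, so they are sister taxa.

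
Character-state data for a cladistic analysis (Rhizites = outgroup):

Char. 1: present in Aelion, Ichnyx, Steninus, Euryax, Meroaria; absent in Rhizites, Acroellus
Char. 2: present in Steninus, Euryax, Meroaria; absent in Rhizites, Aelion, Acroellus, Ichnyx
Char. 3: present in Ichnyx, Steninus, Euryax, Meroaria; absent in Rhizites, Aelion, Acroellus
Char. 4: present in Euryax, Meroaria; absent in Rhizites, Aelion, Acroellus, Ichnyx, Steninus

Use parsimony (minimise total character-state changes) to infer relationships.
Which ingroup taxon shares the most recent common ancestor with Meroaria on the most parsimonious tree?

Euryax

The outgroup has state 'absent' for every character, so 'present' is the derived state throughout.
Only Aelion, Euryax, Ichnyx, Meroaria, and Steninus show the derived state 'present' for Char. 1, supporting them as a clade.
Char. 2: derived state 'present' in Euryax, Meroaria, and Steninus only — synapomorphy for {Euryax, Meroaria, Steninus}.
Char. 3 (derived state 'present') is shared by Euryax, Ichnyx, Meroaria, and Steninus — a synapomorphy uniting that clade.
Only Euryax and Meroaria show the derived state 'present' for Char. 4, supporting them as a clade.
Most parsimonious ingroup topology: ((Aelion,(Ichnyx,(Steninus,(Euryax,Meroaria)))),Acroellus).
Meroaria and Euryax form a cherry on this tree, so they are sister taxa.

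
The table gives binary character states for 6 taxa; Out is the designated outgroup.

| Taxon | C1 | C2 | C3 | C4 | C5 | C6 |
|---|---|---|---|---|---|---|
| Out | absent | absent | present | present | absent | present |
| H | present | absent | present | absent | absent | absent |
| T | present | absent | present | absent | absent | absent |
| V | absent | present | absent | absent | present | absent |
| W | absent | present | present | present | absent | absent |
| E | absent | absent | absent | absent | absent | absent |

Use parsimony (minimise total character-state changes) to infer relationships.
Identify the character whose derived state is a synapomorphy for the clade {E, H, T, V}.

C4

Character polarity is set by the outgroup: the derived state is whichever differs from the outgroup's state, so for C3, C4, C6 the derived state is 'absent', and for the remaining characters it is 'present'.
Only H and T show the derived state 'present' for C1, supporting them as a clade.
C2 groups V and W, which is incompatible with the clades supported by the remaining characters; treating it as convergent (homoplasy) costs fewer steps than any alternative tree.
C3: derived state 'absent' in E and V only — synapomorphy for {E, V}.
C4 (derived state 'absent') is shared by E, H, T, and V — a synapomorphy uniting that clade.
C5 (derived state 'present') is unique to V (autapomorphy; uninformative for grouping).
All ingroup taxa share the derived state 'absent' for C6; it defines the ingroup but does not resolve relationships within it.
Most parsimonious ingroup topology: (((H,T),(V,E)),W).
The clade {E, H, T, V} is supported by C4: its derived state 'absent' occurs in exactly those taxa and in no other taxon (including the outgroup).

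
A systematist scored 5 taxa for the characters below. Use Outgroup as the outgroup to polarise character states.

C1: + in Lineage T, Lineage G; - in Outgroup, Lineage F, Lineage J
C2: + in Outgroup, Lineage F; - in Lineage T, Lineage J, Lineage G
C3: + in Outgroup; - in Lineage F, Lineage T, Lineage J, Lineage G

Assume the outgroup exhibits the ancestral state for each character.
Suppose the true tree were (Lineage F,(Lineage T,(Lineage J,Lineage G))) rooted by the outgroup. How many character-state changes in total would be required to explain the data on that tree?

Map each character onto (Lineage F,(Lineage T,(Lineage J,Lineage G))) (rooted by Outgroup) and count the minimum state changes it requires (Fitch parsimony):
C1: 2; C2: 1; C3: 1.
Total tree length = 4.

4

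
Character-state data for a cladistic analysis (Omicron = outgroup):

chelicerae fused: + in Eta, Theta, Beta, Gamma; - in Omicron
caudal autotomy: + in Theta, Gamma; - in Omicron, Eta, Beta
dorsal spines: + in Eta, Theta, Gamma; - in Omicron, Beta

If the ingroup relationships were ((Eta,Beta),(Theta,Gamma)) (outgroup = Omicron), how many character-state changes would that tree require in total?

Map each character onto ((Eta,Beta),(Theta,Gamma)) (rooted by Omicron) and count the minimum state changes it requires (Fitch parsimony):
chelicerae fused: 1; caudal autotomy: 1; dorsal spines: 2.
Total tree length = 4.

4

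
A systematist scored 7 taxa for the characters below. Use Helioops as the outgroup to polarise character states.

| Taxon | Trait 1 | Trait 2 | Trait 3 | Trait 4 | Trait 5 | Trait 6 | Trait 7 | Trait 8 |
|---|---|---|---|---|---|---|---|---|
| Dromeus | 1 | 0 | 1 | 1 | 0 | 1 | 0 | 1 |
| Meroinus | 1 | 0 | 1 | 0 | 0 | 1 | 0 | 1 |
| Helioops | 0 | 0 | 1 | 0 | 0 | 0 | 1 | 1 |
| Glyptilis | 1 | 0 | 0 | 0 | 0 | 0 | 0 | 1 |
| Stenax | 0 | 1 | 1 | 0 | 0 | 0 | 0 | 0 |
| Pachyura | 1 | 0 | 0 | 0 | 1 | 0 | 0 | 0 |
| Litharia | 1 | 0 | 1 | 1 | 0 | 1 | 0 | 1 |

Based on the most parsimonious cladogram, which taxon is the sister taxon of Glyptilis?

Character polarity is set by the outgroup: the derived state is whichever differs from the outgroup's state, so for Trait 3, Trait 7, Trait 8 the derived state is '0', and for the remaining characters it is '1'.
Only Dromeus, Glyptilis, Litharia, Meroinus, and Pachyura show the derived state '1' for Trait 1, supporting them as a clade.
Trait 2 (derived state '1') is unique to Stenax (autapomorphy; uninformative for grouping).
Trait 3 (derived state '0') is shared by Glyptilis and Pachyura — a synapomorphy uniting that clade.
Trait 4 (derived state '1') is shared by Dromeus and Litharia — a synapomorphy uniting that clade.
Trait 5: derived state '1' in Pachyura only — an autapomorphy, so it tells us nothing about relationships among taxa.
Only Dromeus, Litharia, and Meroinus show the derived state '1' for Trait 6, supporting them as a clade.
Trait 7 (derived state '0') is shared by all ingroup taxa — unites the whole ingroup.
Trait 8 (state '0') occurs in Pachyura and Stenax but conflicts with the nesting implied by the other characters — most parsimoniously interpreted as homoplasy.
Most parsimonious ingroup topology: ((((Litharia,Dromeus),Meroinus),(Glyptilis,Pachyura)),Stenax).
Glyptilis and Pachyura form a cherry on this tree, so they are sister taxa.

Pachyura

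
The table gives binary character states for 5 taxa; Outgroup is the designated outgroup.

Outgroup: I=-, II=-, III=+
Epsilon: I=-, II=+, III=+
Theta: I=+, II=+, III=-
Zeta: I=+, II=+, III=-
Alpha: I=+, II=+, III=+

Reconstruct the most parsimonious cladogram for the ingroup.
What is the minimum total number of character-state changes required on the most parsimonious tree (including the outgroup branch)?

Character polarity is set by the outgroup: the derived state is whichever differs from the outgroup's state, so for III the derived state is '-', and for the remaining characters it is '+'.
I (derived state '+') is shared by Alpha, Theta, and Zeta — a synapomorphy uniting that clade.
All ingroup taxa share the derived state '+' for II; it defines the ingroup but does not resolve relationships within it.
III (derived state '-') is shared by Theta and Zeta — a synapomorphy uniting that clade.
Most parsimonious ingroup topology: (Epsilon,((Theta,Zeta),Alpha)).
Changes per character on this tree: I: 1; II: 1; III: 1.
Total = 3.

3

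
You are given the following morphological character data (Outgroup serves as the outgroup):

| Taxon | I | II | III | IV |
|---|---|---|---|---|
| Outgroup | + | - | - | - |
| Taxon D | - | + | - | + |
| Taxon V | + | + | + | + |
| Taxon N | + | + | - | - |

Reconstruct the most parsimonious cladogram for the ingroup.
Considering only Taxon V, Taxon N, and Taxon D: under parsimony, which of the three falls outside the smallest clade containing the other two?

Taxon N

Character polarity is set by the outgroup: the derived state is whichever differs from the outgroup's state, so for I the derived state is '-', and for the remaining characters it is '+'.
I (derived state '-') is unique to Taxon D (autapomorphy; uninformative for grouping).
All ingroup taxa share the derived state '+' for II; it defines the ingroup but does not resolve relationships within it.
III (derived state '+') is unique to Taxon V (autapomorphy; uninformative for grouping).
IV: derived state '+' in Taxon D and Taxon V only — synapomorphy for {Taxon D, Taxon V}.
Most parsimonious ingroup topology: ((Taxon D,Taxon V),Taxon N).
Taxon V and Taxon D share a more recent common ancestor with each other than either does with Taxon N, so Taxon N is the least closely related of the three.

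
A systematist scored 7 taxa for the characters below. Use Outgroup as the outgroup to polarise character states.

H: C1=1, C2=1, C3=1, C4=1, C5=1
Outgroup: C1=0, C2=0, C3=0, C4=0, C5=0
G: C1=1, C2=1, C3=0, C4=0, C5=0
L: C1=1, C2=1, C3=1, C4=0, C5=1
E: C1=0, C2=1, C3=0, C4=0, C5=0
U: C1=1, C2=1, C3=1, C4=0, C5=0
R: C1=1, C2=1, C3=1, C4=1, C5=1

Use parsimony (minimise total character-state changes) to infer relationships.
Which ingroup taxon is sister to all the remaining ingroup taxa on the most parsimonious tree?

The outgroup has state '0' for every character, so '1' is the derived state throughout.
C1 (derived state '1') is shared by G, H, L, R, and U — a synapomorphy uniting that clade.
All ingroup taxa share the derived state '1' for C2; it defines the ingroup but does not resolve relationships within it.
C3: derived state '1' in H, L, R, and U only — synapomorphy for {H, L, R, U}.
C4: derived state '1' in H and R only — synapomorphy for {H, R}.
C5 (derived state '1') is shared by H, L, and R — a synapomorphy uniting that clade.
Most parsimonious ingroup topology: ((((L,(R,H)),U),G),E).
E is sister to the clade containing all other ingroup taxa, so it is the earliest-diverging (most basal) ingroup lineage.

E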